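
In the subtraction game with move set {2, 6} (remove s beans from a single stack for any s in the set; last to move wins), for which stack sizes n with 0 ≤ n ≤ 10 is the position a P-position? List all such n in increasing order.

Compute g(0), g(1), … for moves {2, 6}:
k:     0  1  2  3  4  5  6  7  8  9 10
g(k):  0  0  1  1  0  0  1  1  0  0  1
The P-positions (g = 0) in 0..10 are 0, 1, 4, 5, 8, 9.

0, 1, 4, 5, 8, 9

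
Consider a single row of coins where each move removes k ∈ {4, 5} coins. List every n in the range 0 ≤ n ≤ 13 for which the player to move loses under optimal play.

0, 1, 2, 3, 9, 10, 11, 12

Grundy values for subtraction set {4, 5}:
k:     0  1  2  3  4  5  6  7  8  9 10 11 12 13
g(k):  0  0  0  0  1  1  1  1  2  0  0  0  0  1
The P-positions (g = 0) in 0..13 are 0, 1, 2, 3, 9, 10, 11, 12.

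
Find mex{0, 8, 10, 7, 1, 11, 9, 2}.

The values 0, 1, 2 are all present; 3 is the first non-negative integer missing from the set.

3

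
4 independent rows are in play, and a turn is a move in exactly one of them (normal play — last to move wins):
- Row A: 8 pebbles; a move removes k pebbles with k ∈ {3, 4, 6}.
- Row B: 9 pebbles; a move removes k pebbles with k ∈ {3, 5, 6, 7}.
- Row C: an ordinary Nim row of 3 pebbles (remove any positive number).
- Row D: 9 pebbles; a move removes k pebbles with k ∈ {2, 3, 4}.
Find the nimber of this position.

Grundy values for row A (subtraction set {3, 4, 6}):
k:     0  1  2  3  4  5  6  7  8
g(k):  0  0  0  1  1  1  2  2  2
So g(8) = 2.
For row B, compute g(0), g(1), … with moves {3, 5, 6, 7}:
g(0) = mex{} = 0
g(1) = mex{} = 0
g(2) = mex{} = 0
g(3) = mex{0} = 1
g(4) = mex{0} = 1
g(5) = mex{0} = 1
g(6) = mex{0,1} = 2
g(7) = mex{0,1} = 2
g(8) = mex{0,1} = 2
g(9) = mex{0,1,2} = 3
So g(9) = 3.
Row C is a plain Nim row of size 3, so its Grundy value is 3.
Grundy values for row D (subtraction set {2, 3, 4}):
g(0) = mex{} = 0
g(1) = mex{} = 0
g(2) = mex{0} = 1
g(3) = mex{0} = 1
g(4) = mex{0,1} = 2
g(5) = mex{0,1} = 2
g(6) = mex{1,2} = 0
g(7) = mex{1,2} = 0
g(8) = mex{0,2} = 1
g(9) = mex{0,2} = 1
So g(9) = 1.
By the Sprague-Grundy theorem, the Grundy value of a sum of independent games is the XOR of the component values.
Combined value = 2 ⊕ 3 ⊕ 3 ⊕ 1 = 3.

3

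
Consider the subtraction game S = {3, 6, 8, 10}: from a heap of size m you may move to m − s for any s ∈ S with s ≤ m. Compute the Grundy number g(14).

0

Build the Grundy sequence with g(k) = mex{g(k−s) : s ∈ {3, 6, 8, 10}, s ≤ k}:
g(0) = mex{} = 0
g(1) = mex{} = 0
g(2) = mex{} = 0
g(3) = mex{0} = 1
g(4) = mex{0} = 1
g(5) = mex{0} = 1
g(6) = mex{0,1} = 2
g(7) = mex{0,1} = 2
g(8) = mex{0,1} = 2
g(9) = mex{0,1,2} = 3
g(10) = mex{0,1,2} = 3
g(11) = mex{0,1,2} = 3
g(12) = mex{0,1,2,3} = 4
g(13) = mex{1,2,3} = 0
g(14) = mex{1,2,3} = 0
So g(14) = 0.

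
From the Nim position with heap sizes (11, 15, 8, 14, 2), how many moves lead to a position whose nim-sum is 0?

In binary:
  1011  (11)
  1111  (15)
  1000  (8)
  1110  (14)
  0010  (2)
  ----
  0000  (0)
The nim-sum is already 0, so every move leaves a nonzero nim-sum — there are no winning moves.

0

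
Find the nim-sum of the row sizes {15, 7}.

Write each in binary and XOR column by column:
  1111  (15)
  0111  (7)
  ----
  1000  (8)

8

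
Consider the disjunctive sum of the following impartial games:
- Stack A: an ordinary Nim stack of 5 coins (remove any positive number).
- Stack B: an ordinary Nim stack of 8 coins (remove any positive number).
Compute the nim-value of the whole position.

Stack A is a plain Nim stack of size 5, so its Grundy value is 5.
Stack B is a plain Nim stack of size 8, so its Grundy value is 8.
The value of a disjunctive sum is the nim-sum of the parts.
Combined value = 5 ⊕ 8 = 13.

13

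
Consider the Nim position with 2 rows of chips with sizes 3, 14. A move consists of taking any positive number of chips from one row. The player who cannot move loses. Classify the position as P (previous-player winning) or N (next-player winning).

N-position

Compute the nim-sum pairwise:
3 ⊕ 14 = 13
The nim-sum is 13 ≠ 0, so this is an N-position: the player to move can win.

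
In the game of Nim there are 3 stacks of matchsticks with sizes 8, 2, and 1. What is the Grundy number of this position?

11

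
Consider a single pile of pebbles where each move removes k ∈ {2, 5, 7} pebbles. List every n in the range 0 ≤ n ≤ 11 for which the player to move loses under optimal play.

Grundy values for subtraction set {2, 5, 7}:
g(0) = mex{} = 0
g(1) = mex{} = 0
g(2) = mex{0} = 1
g(3) = mex{0} = 1
g(4) = mex{1} = 0
g(5) = mex{0,1} = 2
g(6) = mex{0} = 1
g(7) = mex{0,1,2} = 3
g(8) = mex{0,1} = 2
g(9) = mex{0,1,3} = 2
g(10) = mex{1,2} = 0
g(11) = mex{0,1,2} = 3
The P-positions (g = 0) in 0..11 are 0, 1, 4, 10.

0, 1, 4, 10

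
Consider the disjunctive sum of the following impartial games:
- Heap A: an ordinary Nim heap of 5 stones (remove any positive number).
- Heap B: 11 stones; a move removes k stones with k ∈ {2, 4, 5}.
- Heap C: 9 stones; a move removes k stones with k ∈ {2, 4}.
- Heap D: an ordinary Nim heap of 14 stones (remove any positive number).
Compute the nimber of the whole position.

Heap A is a plain Nim heap of size 5, so its Grundy value is 5.
Grundy values for heap B (subtraction set {2, 4, 5}):
k:     0  1  2  3  4  5  6  7  8  9 10 11
g(k):  0  0  1  1  2  2  3  0  0  1  1  2
So g(11) = 2.
Grundy values for heap C (subtraction set {2, 4}):
k:     0  1  2  3  4  5  6  7  8  9
g(k):  0  0  1  1  2  2  0  0  1  1
So g(9) = 1.
Heap D is a plain Nim heap of size 14, so its Grundy value is 14.
The value of a disjunctive sum is the nim-sum of the parts.
Combined value = 5 ⊕ 2 ⊕ 1 ⊕ 14 = 8.

8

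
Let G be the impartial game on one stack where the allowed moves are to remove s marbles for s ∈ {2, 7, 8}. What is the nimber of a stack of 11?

Build the Grundy sequence with g(k) = mex{g(k−s) : s ∈ {2, 7, 8}, s ≤ k}:
k:     0  1  2  3  4  5  6  7  8  9 10 11
g(k):  0  0  1  1  0  0  1  1  2  2  0  3
So g(11) = 3.

3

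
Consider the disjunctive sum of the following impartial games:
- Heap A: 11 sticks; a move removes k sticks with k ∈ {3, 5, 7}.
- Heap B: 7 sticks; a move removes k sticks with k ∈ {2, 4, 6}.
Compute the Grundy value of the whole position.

Grundy values for heap A (subtraction set {3, 5, 7}):
g(0) = mex{} = 0
g(1) = mex{} = 0
g(2) = mex{} = 0
g(3) = mex{0} = 1
g(4) = mex{0} = 1
g(5) = mex{0} = 1
g(6) = mex{0,1} = 2
g(7) = mex{0,1} = 2
g(8) = mex{0,1} = 2
g(9) = mex{0,1,2} = 3
g(10) = mex{1,2} = 0
g(11) = mex{1,2} = 0
So g(11) = 0.
Grundy values for heap B (subtraction set {2, 4, 6}):
g(0) = mex{} = 0
g(1) = mex{} = 0
g(2) = mex{0} = 1
g(3) = mex{0} = 1
g(4) = mex{0,1} = 2
g(5) = mex{0,1} = 2
g(6) = mex{0,1,2} = 3
g(7) = mex{0,1,2} = 3
So g(7) = 3.
The value of a disjunctive sum is the nim-sum of the parts.
Combined value = 0 XOR 3 = 3.

3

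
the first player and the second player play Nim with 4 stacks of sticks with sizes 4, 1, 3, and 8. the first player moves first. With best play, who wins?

Compute the nim-sum pairwise:
4 ^ 1 = 5
5 ^ 3 = 6
6 ^ 8 = 14
The nim-sum is 14 ≠ 0, so this is an N-position: the player to move can win; the first player has a winning move.

the first player wins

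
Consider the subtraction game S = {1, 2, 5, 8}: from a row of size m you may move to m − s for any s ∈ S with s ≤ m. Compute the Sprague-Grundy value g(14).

Grundy values for subtraction set {1, 2, 5, 8}:
g(0) = mex{} = 0
g(1) = mex{0} = 1
g(2) = mex{0,1} = 2
g(3) = mex{1,2} = 0
g(4) = mex{0,2} = 1
g(5) = mex{0,1} = 2
g(6) = mex{1,2} = 0
g(7) = mex{0,2} = 1
g(8) = mex{0,1} = 2
g(9) = mex{1,2} = 0
g(10) = mex{0,2} = 1
g(11) = mex{0,1} = 2
g(12) = mex{1,2} = 0
g(13) = mex{0,2} = 1
g(14) = mex{0,1} = 2
So g(14) = 2.

2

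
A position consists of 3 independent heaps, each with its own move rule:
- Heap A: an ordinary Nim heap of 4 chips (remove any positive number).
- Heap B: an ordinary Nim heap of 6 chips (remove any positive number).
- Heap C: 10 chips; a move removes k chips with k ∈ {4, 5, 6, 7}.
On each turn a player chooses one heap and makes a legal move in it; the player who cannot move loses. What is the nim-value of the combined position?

0

Heap A is a plain Nim heap of size 4, so its Grundy value is 4.
Heap B is a plain Nim heap of size 6, so its Grundy value is 6.
Build the Grundy sequence for heap C with g(k) = mex{g(k−s) : s ∈ {4, 5, 6, 7}, s ≤ k}:
k:     0  1  2  3  4  5  6  7  8  9 10
g(k):  0  0  0  0  1  1  1  1  2  2  2
So g(10) = 2.
The value of a disjunctive sum is the nim-sum of the parts.
Combined value = 4 XOR 6 XOR 2 = 0.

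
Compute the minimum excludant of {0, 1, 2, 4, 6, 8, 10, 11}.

3

The values 0, 1, 2 are all present; 3 is the first non-negative integer missing from the set.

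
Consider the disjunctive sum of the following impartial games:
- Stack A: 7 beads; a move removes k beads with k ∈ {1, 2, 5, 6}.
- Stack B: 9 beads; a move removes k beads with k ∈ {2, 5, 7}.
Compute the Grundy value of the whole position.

2

Build the Grundy sequence for stack A with g(k) = mex{g(k−s) : s ∈ {1, 2, 5, 6}, s ≤ k}:
g(0) = mex{} = 0
g(1) = mex{0} = 1
g(2) = mex{0,1} = 2
g(3) = mex{1,2} = 0
g(4) = mex{0,2} = 1
g(5) = mex{0,1} = 2
g(6) = mex{0,1,2} = 3
g(7) = mex{1,2,3} = 0
So g(7) = 0.
Grundy values for stack B (subtraction set {2, 5, 7}):
g(0) = mex{} = 0
g(1) = mex{} = 0
g(2) = mex{0} = 1
g(3) = mex{0} = 1
g(4) = mex{1} = 0
g(5) = mex{0,1} = 2
g(6) = mex{0} = 1
g(7) = mex{0,1,2} = 3
g(8) = mex{0,1} = 2
g(9) = mex{0,1,3} = 2
So g(9) = 2.
By the Sprague-Grundy theorem, the Grundy value of a sum of independent games is the XOR of the component values.
Combined value = 0 XOR 2 = 2.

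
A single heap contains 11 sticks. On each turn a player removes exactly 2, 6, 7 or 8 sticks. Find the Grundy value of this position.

3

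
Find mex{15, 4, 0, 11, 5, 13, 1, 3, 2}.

The values 0, 1, 2, 3, 4, 5 are all present; 6 is the first non-negative integer missing from the set.

6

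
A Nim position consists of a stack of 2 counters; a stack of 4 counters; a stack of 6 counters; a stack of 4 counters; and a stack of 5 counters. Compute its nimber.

1

In binary:
  010  (2)
  100  (4)
  110  (6)
  100  (4)
  101  (5)
  ---
  001  (1)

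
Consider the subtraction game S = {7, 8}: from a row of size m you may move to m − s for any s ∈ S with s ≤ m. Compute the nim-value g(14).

Compute g(0), g(1), … for moves {7, 8}:
k:     0  1  2  3  4  5  6  7  8  9 10 11 12 13 14
g(k):  0  0  0  0  0  0  0  1  1  1  1  1  1  1  2
So g(14) = 2.

2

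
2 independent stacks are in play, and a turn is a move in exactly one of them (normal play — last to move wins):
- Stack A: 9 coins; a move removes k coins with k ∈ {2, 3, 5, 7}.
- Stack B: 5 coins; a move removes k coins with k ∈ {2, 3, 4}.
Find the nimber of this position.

2

Build the Grundy sequence for stack A with g(k) = mex{g(k−s) : s ∈ {2, 3, 5, 7}, s ≤ k}:
g(0) = mex{} = 0
g(1) = mex{} = 0
g(2) = mex{0} = 1
g(3) = mex{0} = 1
g(4) = mex{0,1} = 2
g(5) = mex{0,1} = 2
g(6) = mex{0,1,2} = 3
g(7) = mex{0,1,2} = 3
g(8) = mex{0,1,2,3} = 4
g(9) = mex{1,2,3} = 0
So g(9) = 0.
Build the Grundy sequence for stack B with g(k) = mex{g(k−s) : s ∈ {2, 3, 4}, s ≤ k}:
g(0) = mex{} = 0
g(1) = mex{} = 0
g(2) = mex{0} = 1
g(3) = mex{0} = 1
g(4) = mex{0,1} = 2
g(5) = mex{0,1} = 2
So g(5) = 2.
The value of a disjunctive sum is the nim-sum of the parts.
Combined value = 0 ⊕ 2 = 2.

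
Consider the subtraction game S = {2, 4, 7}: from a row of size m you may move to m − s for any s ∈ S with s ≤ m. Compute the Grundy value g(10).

2

Grundy values for subtraction set {2, 4, 7}:
g(0) = mex{} = 0
g(1) = mex{} = 0
g(2) = mex{0} = 1
g(3) = mex{0} = 1
g(4) = mex{0,1} = 2
g(5) = mex{0,1} = 2
g(6) = mex{1,2} = 0
g(7) = mex{0,1,2} = 3
g(8) = mex{0,2} = 1
g(9) = mex{1,2,3} = 0
g(10) = mex{0,1} = 2
So g(10) = 2.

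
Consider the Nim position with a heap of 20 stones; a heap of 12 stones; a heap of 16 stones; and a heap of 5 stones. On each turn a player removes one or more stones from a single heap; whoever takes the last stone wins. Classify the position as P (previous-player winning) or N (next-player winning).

In binary:
  10100  (20)
  01100  (12)
  10000  (16)
  00101  (5)
  -----
  01101  (13)
The nim-sum is 13 ≠ 0, so this is an N-position: the player to move can win.

N-position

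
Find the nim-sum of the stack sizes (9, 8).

Bitwise XOR of the heap sizes:
  1001  (9)
  1000  (8)
  ----
  0001  (1)

1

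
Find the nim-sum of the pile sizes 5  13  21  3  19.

13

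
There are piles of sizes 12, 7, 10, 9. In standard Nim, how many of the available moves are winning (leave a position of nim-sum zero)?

3

Compute the nim-sum pairwise:
12 ⊕ 7 = 11
11 ⊕ 10 = 1
1 ⊕ 9 = 8
The overall nim-sum is X = 8. A pile of size p has a winning move iff p XOR X < p (reduce it to p XOR X).
  12: 12 XOR 8 = 4 < 12 — winning move (to 4).
  7: 7 XOR 8 = 15 ≥ 7 — no move.
  10: 10 XOR 8 = 2 < 10 — winning move (to 2).
  9: 9 XOR 8 = 1 < 9 — winning move (to 1).
That gives 3 winning moves.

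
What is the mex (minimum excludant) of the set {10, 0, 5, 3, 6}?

1

0 is in the set but 1 is not, so the mex is 1.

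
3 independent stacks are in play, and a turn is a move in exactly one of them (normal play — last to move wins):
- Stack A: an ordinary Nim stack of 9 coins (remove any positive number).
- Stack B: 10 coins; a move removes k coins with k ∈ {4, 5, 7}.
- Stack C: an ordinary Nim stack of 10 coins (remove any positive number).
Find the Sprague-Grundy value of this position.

Stack A is a plain Nim stack of size 9, so its Grundy value is 9.
For stack B, compute g(0), g(1), … with moves {4, 5, 7}:
g(0) = mex{} = 0
g(1) = mex{} = 0
g(2) = mex{} = 0
g(3) = mex{} = 0
g(4) = mex{0} = 1
g(5) = mex{0} = 1
g(6) = mex{0} = 1
g(7) = mex{0} = 1
g(8) = mex{0,1} = 2
g(9) = mex{0,1} = 2
g(10) = mex{0,1} = 2
So g(10) = 2.
Stack C is a plain Nim stack of size 10, so its Grundy value is 10.
The value of a disjunctive sum is the nim-sum of the parts.
Combined value = 9 ⊕ 2 ⊕ 10 = 1.

1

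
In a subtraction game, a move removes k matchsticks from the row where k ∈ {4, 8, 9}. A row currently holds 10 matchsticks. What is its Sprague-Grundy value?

Compute g(0), g(1), … for moves {4, 8, 9}:
k:     0  1  2  3  4  5  6  7  8  9 10
g(k):  0  0  0  0  1  1  1  1  2  2  2
So g(10) = 2.

2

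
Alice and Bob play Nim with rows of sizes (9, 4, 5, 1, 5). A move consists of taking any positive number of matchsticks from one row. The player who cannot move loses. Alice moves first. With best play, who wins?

Write each in binary and XOR column by column:
  1001  (9)
  0100  (4)
  0101  (5)
  0001  (1)
  0101  (5)
  ----
  1100  (12)
The nim-sum is 12 ≠ 0, so this is an N-position: the player to move can win; Alice has a winning move.

Alice wins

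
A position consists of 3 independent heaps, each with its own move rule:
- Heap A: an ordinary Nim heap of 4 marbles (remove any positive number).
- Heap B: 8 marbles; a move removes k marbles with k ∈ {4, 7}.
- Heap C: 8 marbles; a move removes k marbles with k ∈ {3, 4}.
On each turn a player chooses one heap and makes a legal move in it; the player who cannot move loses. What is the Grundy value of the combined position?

6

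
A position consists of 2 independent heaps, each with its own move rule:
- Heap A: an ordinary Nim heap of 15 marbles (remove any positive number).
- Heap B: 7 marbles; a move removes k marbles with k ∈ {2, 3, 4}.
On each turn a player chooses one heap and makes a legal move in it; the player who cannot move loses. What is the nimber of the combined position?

Heap A is a plain Nim heap of size 15, so its Grundy value is 15.
Grundy values for heap B (subtraction set {2, 3, 4}):
k:     0  1  2  3  4  5  6  7
g(k):  0  0  1  1  2  2  0  0
So g(7) = 0.
By the Sprague-Grundy theorem, the Grundy value of a sum of independent games is the XOR of the component values.
Combined value = 15 ⊕ 0 = 15.

15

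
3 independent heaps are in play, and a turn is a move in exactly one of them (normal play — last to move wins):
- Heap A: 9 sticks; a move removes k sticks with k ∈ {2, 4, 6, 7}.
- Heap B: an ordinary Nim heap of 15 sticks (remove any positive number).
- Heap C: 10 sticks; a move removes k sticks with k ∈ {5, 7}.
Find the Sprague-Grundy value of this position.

13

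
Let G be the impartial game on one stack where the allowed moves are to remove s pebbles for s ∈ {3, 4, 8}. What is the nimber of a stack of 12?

Grundy values for subtraction set {3, 4, 8}:
g(0) = mex{} = 0
g(1) = mex{} = 0
g(2) = mex{} = 0
g(3) = mex{0} = 1
g(4) = mex{0} = 1
g(5) = mex{0} = 1
g(6) = mex{0,1} = 2
g(7) = mex{1} = 0
g(8) = mex{0,1} = 2
g(9) = mex{0,1,2} = 3
g(10) = mex{0,2} = 1
g(11) = mex{0,1,2} = 3
g(12) = mex{1,2,3} = 0
So g(12) = 0.

0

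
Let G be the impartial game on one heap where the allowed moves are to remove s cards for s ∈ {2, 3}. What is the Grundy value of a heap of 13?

Build the Grundy sequence with g(k) = mex{g(k−s) : s ∈ {2, 3}, s ≤ k}:
g(0) = mex{} = 0
g(1) = mex{} = 0
g(2) = mex{0} = 1
g(3) = mex{0} = 1
g(4) = mex{0,1} = 2
g(5) = mex{1} = 0
g(6) = mex{1,2} = 0
g(7) = mex{0,2} = 1
g(8) = mex{0} = 1
g(9) = mex{0,1} = 2
g(10) = mex{1} = 0
g(11) = mex{1,2} = 0
g(12) = mex{0,2} = 1
g(13) = mex{0} = 1
So g(13) = 1.

1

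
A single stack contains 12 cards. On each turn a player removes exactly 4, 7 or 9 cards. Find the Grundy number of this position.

Compute g(0), g(1), … for moves {4, 7, 9}:
g(0) = mex{} = 0
g(1) = mex{} = 0
g(2) = mex{} = 0
g(3) = mex{} = 0
g(4) = mex{0} = 1
g(5) = mex{0} = 1
g(6) = mex{0} = 1
g(7) = mex{0} = 1
g(8) = mex{0,1} = 2
g(9) = mex{0,1} = 2
g(10) = mex{0,1} = 2
g(11) = mex{0,1} = 2
g(12) = mex{0,1,2} = 3
So g(12) = 3.

3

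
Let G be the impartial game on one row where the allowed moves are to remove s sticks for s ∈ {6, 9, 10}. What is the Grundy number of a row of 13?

Build the Grundy sequence with g(k) = mex{g(k−s) : s ∈ {6, 9, 10}, s ≤ k}:
k:     0  1  2  3  4  5  6  7  8  9 10 11 12 13
g(k):  0  0  0  0  0  0  1  1  1  1  1  1  2  2
So g(13) = 2.

2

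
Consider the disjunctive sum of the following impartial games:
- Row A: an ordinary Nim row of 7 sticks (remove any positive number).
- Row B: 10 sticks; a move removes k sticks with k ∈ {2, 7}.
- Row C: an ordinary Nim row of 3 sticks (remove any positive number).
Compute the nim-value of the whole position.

Row A is a plain Nim row of size 7, so its Grundy value is 7.
Grundy values for row B (subtraction set {2, 7}):
g(0) = mex{} = 0
g(1) = mex{} = 0
g(2) = mex{0} = 1
g(3) = mex{0} = 1
g(4) = mex{1} = 0
g(5) = mex{1} = 0
g(6) = mex{0} = 1
g(7) = mex{0} = 1
g(8) = mex{0,1} = 2
g(9) = mex{1} = 0
g(10) = mex{1,2} = 0
So g(10) = 0.
Row C is a plain Nim row of size 3, so its Grundy value is 3.
The value of a disjunctive sum is the nim-sum of the parts.
Combined value = 7 XOR 0 XOR 3 = 4.

4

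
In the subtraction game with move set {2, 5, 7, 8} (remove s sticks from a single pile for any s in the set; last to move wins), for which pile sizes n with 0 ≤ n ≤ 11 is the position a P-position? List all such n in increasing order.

0, 1, 4, 10

Build the Grundy sequence with g(k) = mex{g(k−s) : s ∈ {2, 5, 7, 8}, s ≤ k}:
k:     0  1  2  3  4  5  6  7  8  9 10 11
g(k):  0  0  1  1  0  2  1  3  2  2  0  3
The P-positions (g = 0) in 0..11 are 0, 1, 4, 10.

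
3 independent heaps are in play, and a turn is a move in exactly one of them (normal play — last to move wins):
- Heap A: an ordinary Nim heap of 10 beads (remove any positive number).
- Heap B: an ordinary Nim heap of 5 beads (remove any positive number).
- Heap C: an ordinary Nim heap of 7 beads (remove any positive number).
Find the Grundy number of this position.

8

Heap A is a plain Nim heap of size 10, so its Grundy value is 10.
Heap B is a plain Nim heap of size 5, so its Grundy value is 5.
Heap C is a plain Nim heap of size 7, so its Grundy value is 7.
The value of a disjunctive sum is the nim-sum of the parts.
Combined value = 10 XOR 5 XOR 7 = 8.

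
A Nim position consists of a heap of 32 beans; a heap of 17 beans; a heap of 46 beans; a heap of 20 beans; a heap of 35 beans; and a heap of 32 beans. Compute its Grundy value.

8

Compute the nim-sum pairwise:
32 XOR 17 = 49
49 XOR 46 = 31
31 XOR 20 = 11
11 XOR 35 = 40
40 XOR 32 = 8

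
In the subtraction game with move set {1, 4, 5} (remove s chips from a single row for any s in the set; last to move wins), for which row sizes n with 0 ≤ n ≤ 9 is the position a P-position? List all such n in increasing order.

0, 2, 8

Build the Grundy sequence with g(k) = mex{g(k−s) : s ∈ {1, 4, 5}, s ≤ k}:
k:     0  1  2  3  4  5  6  7  8  9
g(k):  0  1  0  1  2  3  2  3  0  1
The P-positions (g = 0) in 0..9 are 0, 2, 8.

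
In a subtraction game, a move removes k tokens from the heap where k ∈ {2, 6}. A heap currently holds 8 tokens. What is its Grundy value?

0

Grundy values for subtraction set {2, 6}:
g(0) = mex{} = 0
g(1) = mex{} = 0
g(2) = mex{0} = 1
g(3) = mex{0} = 1
g(4) = mex{1} = 0
g(5) = mex{1} = 0
g(6) = mex{0} = 1
g(7) = mex{0} = 1
g(8) = mex{1} = 0
So g(8) = 0.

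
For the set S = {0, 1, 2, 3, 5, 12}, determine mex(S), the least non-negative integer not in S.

The values 0, 1, 2, 3 are all present; 4 is the first non-negative integer missing from the set.

4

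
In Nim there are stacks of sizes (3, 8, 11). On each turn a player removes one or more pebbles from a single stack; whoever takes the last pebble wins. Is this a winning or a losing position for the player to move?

Compute the nim-sum pairwise:
3 XOR 8 = 11
11 XOR 11 = 0
The nim-sum is 0, so this is a P-position: the player to move is in a losing position under optimal play.

Losing position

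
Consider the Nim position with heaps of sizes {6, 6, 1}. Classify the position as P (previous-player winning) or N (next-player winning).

Compute the nim-sum pairwise:
6 XOR 6 = 0
0 XOR 1 = 1
The nim-sum is 1 ≠ 0, so this is an N-position: the player to move can win.

N-position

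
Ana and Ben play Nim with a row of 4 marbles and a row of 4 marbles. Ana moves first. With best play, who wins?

Ben wins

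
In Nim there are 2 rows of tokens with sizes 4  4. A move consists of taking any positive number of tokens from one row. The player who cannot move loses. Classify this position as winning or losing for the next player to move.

Losing position

In binary:
  100  (4)
  100  (4)
  ---
  000  (0)
The nim-sum is 0, so this is a P-position: the player to move is in a losing position under optimal play.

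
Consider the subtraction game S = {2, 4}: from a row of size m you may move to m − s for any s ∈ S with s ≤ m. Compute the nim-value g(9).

1

Compute g(0), g(1), … for moves {2, 4}:
k:     0  1  2  3  4  5  6  7  8  9
g(k):  0  0  1  1  2  2  0  0  1  1
So g(9) = 1.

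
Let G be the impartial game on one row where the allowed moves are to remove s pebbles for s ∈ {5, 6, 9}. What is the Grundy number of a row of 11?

Grundy values for subtraction set {5, 6, 9}:
g(0) = mex{} = 0
g(1) = mex{} = 0
g(2) = mex{} = 0
g(3) = mex{} = 0
g(4) = mex{} = 0
g(5) = mex{0} = 1
g(6) = mex{0} = 1
g(7) = mex{0} = 1
g(8) = mex{0} = 1
g(9) = mex{0} = 1
g(10) = mex{0,1} = 2
g(11) = mex{0,1} = 2
So g(11) = 2.

2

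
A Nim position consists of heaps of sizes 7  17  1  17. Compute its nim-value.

In binary:
  00111  (7)
  10001  (17)
  00001  (1)
  10001  (17)
  -----
  00110  (6)

6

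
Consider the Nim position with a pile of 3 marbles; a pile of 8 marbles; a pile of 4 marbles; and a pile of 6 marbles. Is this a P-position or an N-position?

In binary:
  0011  (3)
  1000  (8)
  0100  (4)
  0110  (6)
  ----
  1001  (9)
The nim-sum is 9 ≠ 0, so this is an N-position: the player to move can win.

N-position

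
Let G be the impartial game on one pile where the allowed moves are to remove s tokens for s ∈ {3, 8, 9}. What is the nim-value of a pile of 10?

Grundy values for subtraction set {3, 8, 9}:
g(0) = mex{} = 0
g(1) = mex{} = 0
g(2) = mex{} = 0
g(3) = mex{0} = 1
g(4) = mex{0} = 1
g(5) = mex{0} = 1
g(6) = mex{1} = 0
g(7) = mex{1} = 0
g(8) = mex{0,1} = 2
g(9) = mex{0} = 1
g(10) = mex{0} = 1
So g(10) = 1.

1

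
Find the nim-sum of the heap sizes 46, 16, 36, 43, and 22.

In binary:
  101110  (46)
  010000  (16)
  100100  (36)
  101011  (43)
  010110  (22)
  ------
  100111  (39)

39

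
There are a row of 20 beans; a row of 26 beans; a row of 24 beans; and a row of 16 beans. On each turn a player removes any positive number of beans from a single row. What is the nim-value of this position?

6

Compute the nim-sum pairwise:
20 XOR 26 = 14
14 XOR 24 = 22
22 XOR 16 = 6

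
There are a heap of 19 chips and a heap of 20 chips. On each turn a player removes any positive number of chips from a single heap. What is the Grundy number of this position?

7

In binary:
  10011  (19)
  10100  (20)
  -----
  00111  (7)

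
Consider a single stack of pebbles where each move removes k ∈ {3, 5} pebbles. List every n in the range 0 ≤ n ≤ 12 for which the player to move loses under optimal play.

0, 1, 2, 8, 9, 10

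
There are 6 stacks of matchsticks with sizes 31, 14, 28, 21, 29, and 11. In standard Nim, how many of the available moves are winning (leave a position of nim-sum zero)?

5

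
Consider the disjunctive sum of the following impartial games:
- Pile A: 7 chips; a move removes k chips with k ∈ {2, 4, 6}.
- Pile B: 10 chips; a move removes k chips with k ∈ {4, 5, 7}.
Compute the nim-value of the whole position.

Grundy values for pile A (subtraction set {2, 4, 6}):
g(0) = mex{} = 0
g(1) = mex{} = 0
g(2) = mex{0} = 1
g(3) = mex{0} = 1
g(4) = mex{0,1} = 2
g(5) = mex{0,1} = 2
g(6) = mex{0,1,2} = 3
g(7) = mex{0,1,2} = 3
So g(7) = 3.
For pile B, compute g(0), g(1), … with moves {4, 5, 7}:
k:     0  1  2  3  4  5  6  7  8  9 10
g(k):  0  0  0  0  1  1  1  1  2  2  2
So g(10) = 2.
By the Sprague-Grundy theorem, the Grundy value of a sum of independent games is the XOR of the component values.
Combined value = 3 ⊕ 2 = 1.

1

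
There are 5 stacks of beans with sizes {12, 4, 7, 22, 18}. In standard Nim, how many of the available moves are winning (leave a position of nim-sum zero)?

1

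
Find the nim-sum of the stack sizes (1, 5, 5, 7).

6

Nim-sum: 1 ⊕ 5 ⊕ 5 ⊕ 7 = 6.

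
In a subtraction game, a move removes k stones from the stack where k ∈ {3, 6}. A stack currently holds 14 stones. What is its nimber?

Compute g(0), g(1), … for moves {3, 6}:
g(0) = mex{} = 0
g(1) = mex{} = 0
g(2) = mex{} = 0
g(3) = mex{0} = 1
g(4) = mex{0} = 1
g(5) = mex{0} = 1
g(6) = mex{0,1} = 2
g(7) = mex{0,1} = 2
g(8) = mex{0,1} = 2
g(9) = mex{1,2} = 0
g(10) = mex{1,2} = 0
g(11) = mex{1,2} = 0
g(12) = mex{0,2} = 1
g(13) = mex{0,2} = 1
g(14) = mex{0,2} = 1
So g(14) = 1.

1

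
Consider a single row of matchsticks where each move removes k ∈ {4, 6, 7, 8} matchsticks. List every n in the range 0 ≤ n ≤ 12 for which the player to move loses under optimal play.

0, 1, 2, 3, 12

Build the Grundy sequence with g(k) = mex{g(k−s) : s ∈ {4, 6, 7, 8}, s ≤ k}:
k:     0  1  2  3  4  5  6  7  8  9 10 11 12
g(k):  0  0  0  0  1  1  1  1  2  2  2  2  0
The P-positions (g = 0) in 0..12 are 0, 1, 2, 3, 12.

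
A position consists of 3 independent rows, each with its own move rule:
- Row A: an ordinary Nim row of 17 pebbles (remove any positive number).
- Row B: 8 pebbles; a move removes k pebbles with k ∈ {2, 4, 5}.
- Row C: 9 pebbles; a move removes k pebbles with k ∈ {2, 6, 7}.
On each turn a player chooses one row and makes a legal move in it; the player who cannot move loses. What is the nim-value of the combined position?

17

Row A is a plain Nim row of size 17, so its Grundy value is 17.
Grundy values for row B (subtraction set {2, 4, 5}):
g(0) = mex{} = 0
g(1) = mex{} = 0
g(2) = mex{0} = 1
g(3) = mex{0} = 1
g(4) = mex{0,1} = 2
g(5) = mex{0,1} = 2
g(6) = mex{0,1,2} = 3
g(7) = mex{1,2} = 0
g(8) = mex{1,2,3} = 0
So g(8) = 0.
For row C, compute g(0), g(1), … with moves {2, 6, 7}:
k:     0  1  2  3  4  5  6  7  8  9
g(k):  0  0  1  1  0  0  1  1  2  0
So g(9) = 0.
The value of a disjunctive sum is the nim-sum of the parts.
Combined value = 17 ⊕ 0 ⊕ 0 = 17.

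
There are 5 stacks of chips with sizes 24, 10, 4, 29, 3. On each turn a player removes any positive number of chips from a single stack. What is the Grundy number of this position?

Bitwise XOR of the heap sizes:
  11000  (24)
  01010  (10)
  00100  (4)
  11101  (29)
  00011  (3)
  -----
  01000  (8)

8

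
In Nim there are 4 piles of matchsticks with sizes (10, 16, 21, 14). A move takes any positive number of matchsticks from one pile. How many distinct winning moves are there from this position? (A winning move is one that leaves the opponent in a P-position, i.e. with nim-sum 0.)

1

Compute the nim-sum pairwise:
10 ^ 16 = 26
26 ^ 21 = 15
15 ^ 14 = 1
The overall nim-sum is X = 1. A pile of size p has a winning move iff p XOR X < p (reduce it to p XOR X).
  10: 10 XOR 1 = 11 ≥ 10 — no move.
  16: 16 XOR 1 = 17 ≥ 16 — no move.
  21: 21 XOR 1 = 20 < 21 — winning move (to 20).
  14: 14 XOR 1 = 15 ≥ 14 — no move.
That gives 1 winning move.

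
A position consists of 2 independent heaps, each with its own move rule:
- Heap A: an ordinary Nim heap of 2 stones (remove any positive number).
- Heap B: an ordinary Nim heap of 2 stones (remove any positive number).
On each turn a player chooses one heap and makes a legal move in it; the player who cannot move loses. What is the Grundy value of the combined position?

Heap A is a plain Nim heap of size 2, so its Grundy value is 2.
Heap B is a plain Nim heap of size 2, so its Grundy value is 2.
The value of a disjunctive sum is the nim-sum of the parts.
Combined value = 2 ⊕ 2 = 0.

0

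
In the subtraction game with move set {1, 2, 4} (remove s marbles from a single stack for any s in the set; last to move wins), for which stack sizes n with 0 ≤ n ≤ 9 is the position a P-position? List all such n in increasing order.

0, 3, 6, 9

Compute g(0), g(1), … for moves {1, 2, 4}:
k:     0  1  2  3  4  5  6  7  8  9
g(k):  0  1  2  0  1  2  0  1  2  0
The P-positions (g = 0) in 0..9 are 0, 3, 6, 9.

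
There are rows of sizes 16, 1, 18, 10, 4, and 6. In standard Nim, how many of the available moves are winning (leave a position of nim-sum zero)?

Nim-sum: 16 ^ 1 ^ 18 ^ 10 ^ 4 ^ 6 = 11.
The overall nim-sum is X = 11. A row of size p has a winning move iff p XOR X < p (reduce it to p XOR X).
  16: 16 XOR 11 = 27 ≥ 16 — no move.
  1: 1 XOR 11 = 10 ≥ 1 — no move.
  18: 18 XOR 11 = 25 ≥ 18 — no move.
  10: 10 XOR 11 = 1 < 10 — winning move (to 1).
  4: 4 XOR 11 = 15 ≥ 4 — no move.
  6: 6 XOR 11 = 13 ≥ 6 — no move.
That gives 1 winning move.

1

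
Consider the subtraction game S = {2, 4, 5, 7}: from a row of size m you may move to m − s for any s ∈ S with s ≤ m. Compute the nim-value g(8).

4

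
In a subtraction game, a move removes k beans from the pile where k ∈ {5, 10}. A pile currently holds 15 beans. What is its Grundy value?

0

Grundy values for subtraction set {5, 10}:
k:     0  1  2  3  4  5  6  7  8  9 10 11 12 13 14 15
g(k):  0  0  0  0  0  1  1  1  1  1  2  2  2  2  2  0
So g(15) = 0.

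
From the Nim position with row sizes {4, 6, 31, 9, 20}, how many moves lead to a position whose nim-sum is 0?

0

Bitwise XOR of the heap sizes:
  00100  (4)
  00110  (6)
  11111  (31)
  01001  (9)
  10100  (20)
  -----
  00000  (0)
The nim-sum is already 0, so every move leaves a nonzero nim-sum — there are no winning moves.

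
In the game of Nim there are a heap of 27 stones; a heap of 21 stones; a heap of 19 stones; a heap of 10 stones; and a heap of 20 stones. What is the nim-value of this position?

3

Write each in binary and XOR column by column:
  11011  (27)
  10101  (21)
  10011  (19)
  01010  (10)
  10100  (20)
  -----
  00011  (3)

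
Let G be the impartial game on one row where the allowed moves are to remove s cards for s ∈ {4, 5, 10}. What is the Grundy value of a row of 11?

2

Compute g(0), g(1), … for moves {4, 5, 10}:
g(0) = mex{} = 0
g(1) = mex{} = 0
g(2) = mex{} = 0
g(3) = mex{} = 0
g(4) = mex{0} = 1
g(5) = mex{0} = 1
g(6) = mex{0} = 1
g(7) = mex{0} = 1
g(8) = mex{0,1} = 2
g(9) = mex{1} = 0
g(10) = mex{0,1} = 2
g(11) = mex{0,1} = 2
So g(11) = 2.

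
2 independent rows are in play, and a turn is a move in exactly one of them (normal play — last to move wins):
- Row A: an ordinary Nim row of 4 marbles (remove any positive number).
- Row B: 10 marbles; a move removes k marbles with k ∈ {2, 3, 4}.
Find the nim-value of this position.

Row A is a plain Nim row of size 4, so its Grundy value is 4.
Grundy values for row B (subtraction set {2, 3, 4}):
g(0) = mex{} = 0
g(1) = mex{} = 0
g(2) = mex{0} = 1
g(3) = mex{0} = 1
g(4) = mex{0,1} = 2
g(5) = mex{0,1} = 2
g(6) = mex{1,2} = 0
g(7) = mex{1,2} = 0
g(8) = mex{0,2} = 1
g(9) = mex{0,2} = 1
g(10) = mex{0,1} = 2
So g(10) = 2.
By the Sprague-Grundy theorem, the Grundy value of a sum of independent games is the XOR of the component values.
Combined value = 4 ⊕ 2 = 6.

6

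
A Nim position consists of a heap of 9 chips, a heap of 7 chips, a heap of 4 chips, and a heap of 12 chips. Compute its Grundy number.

Nim-sum: 9 XOR 7 XOR 4 XOR 12 = 6.

6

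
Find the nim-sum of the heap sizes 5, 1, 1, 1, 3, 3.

Nim-sum: 5 ^ 1 ^ 1 ^ 1 ^ 3 ^ 3 = 4.

4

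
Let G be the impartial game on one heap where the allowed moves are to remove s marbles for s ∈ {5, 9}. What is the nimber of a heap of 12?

Grundy values for subtraction set {5, 9}:
k:     0  1  2  3  4  5  6  7  8  9 10 11 12
g(k):  0  0  0  0  0  1  1  1  1  1  2  2  2
So g(12) = 2.

2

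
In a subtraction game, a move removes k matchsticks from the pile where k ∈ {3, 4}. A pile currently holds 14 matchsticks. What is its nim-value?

Compute g(0), g(1), … for moves {3, 4}:
k:     0  1  2  3  4  5  6  7  8  9 10 11 12 13 14
g(k):  0  0  0  1  1  1  2  0  0  0  1  1  1  2  0
So g(14) = 0.

0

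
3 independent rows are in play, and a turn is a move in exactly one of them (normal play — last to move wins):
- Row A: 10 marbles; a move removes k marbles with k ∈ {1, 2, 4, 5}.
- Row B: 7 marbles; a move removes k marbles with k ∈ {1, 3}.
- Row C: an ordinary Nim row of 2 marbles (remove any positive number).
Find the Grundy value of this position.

Build the Grundy sequence for row A with g(k) = mex{g(k−s) : s ∈ {1, 2, 4, 5}, s ≤ k}:
k:     0  1  2  3  4  5  6  7  8  9 10
g(k):  0  1  2  0  1  2  0  1  2  0  1
So g(10) = 1.
Grundy values for row B (subtraction set {1, 3}):
k:     0  1  2  3  4  5  6  7
g(k):  0  1  0  1  0  1  0  1
So g(7) = 1.
Row C is a plain Nim row of size 2, so its Grundy value is 2.
The value of a disjunctive sum is the nim-sum of the parts.
Combined value = 1 ⊕ 1 ⊕ 2 = 2.

2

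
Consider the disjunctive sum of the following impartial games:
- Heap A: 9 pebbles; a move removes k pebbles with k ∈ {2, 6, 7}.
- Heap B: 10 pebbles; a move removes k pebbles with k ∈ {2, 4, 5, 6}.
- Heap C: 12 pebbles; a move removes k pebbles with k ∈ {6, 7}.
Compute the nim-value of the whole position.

3

Build the Grundy sequence for heap A with g(k) = mex{g(k−s) : s ∈ {2, 6, 7}, s ≤ k}:
k:     0  1  2  3  4  5  6  7  8  9
g(k):  0  0  1  1  0  0  1  1  2  0
So g(9) = 0.
Grundy values for heap B (subtraction set {2, 4, 5, 6}):
g(0) = mex{} = 0
g(1) = mex{} = 0
g(2) = mex{0} = 1
g(3) = mex{0} = 1
g(4) = mex{0,1} = 2
g(5) = mex{0,1} = 2
g(6) = mex{0,1,2} = 3
g(7) = mex{0,1,2} = 3
g(8) = mex{1,2,3} = 0
g(9) = mex{1,2,3} = 0
g(10) = mex{0,2,3} = 1
So g(10) = 1.
Build the Grundy sequence for heap C with g(k) = mex{g(k−s) : s ∈ {6, 7}, s ≤ k}:
k:     0  1  2  3  4  5  6  7  8  9 10 11 12
g(k):  0  0  0  0  0  0  1  1  1  1  1  1  2
So g(12) = 2.
By the Sprague-Grundy theorem, the Grundy value of a sum of independent games is the XOR of the component values.
Combined value = 0 ⊕ 1 ⊕ 2 = 3.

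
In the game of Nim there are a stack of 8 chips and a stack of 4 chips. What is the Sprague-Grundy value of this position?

In binary:
  1000  (8)
  0100  (4)
  ----
  1100  (12)

12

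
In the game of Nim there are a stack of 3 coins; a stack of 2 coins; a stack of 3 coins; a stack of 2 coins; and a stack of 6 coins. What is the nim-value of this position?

6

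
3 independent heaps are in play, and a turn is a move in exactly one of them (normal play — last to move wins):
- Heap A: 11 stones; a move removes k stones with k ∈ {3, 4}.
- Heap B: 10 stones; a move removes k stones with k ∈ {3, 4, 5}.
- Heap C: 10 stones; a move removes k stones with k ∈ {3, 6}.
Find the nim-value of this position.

For heap A, compute g(0), g(1), … with moves {3, 4}:
g(0) = mex{} = 0
g(1) = mex{} = 0
g(2) = mex{} = 0
g(3) = mex{0} = 1
g(4) = mex{0} = 1
g(5) = mex{0} = 1
g(6) = mex{0,1} = 2
g(7) = mex{1} = 0
g(8) = mex{1} = 0
g(9) = mex{1,2} = 0
g(10) = mex{0,2} = 1
g(11) = mex{0} = 1
So g(11) = 1.
Build the Grundy sequence for heap B with g(k) = mex{g(k−s) : s ∈ {3, 4, 5}, s ≤ k}:
k:     0  1  2  3  4  5  6  7  8  9 10
g(k):  0  0  0  1  1  1  2  2  0  0  0
So g(10) = 0.
For heap C, compute g(0), g(1), … with moves {3, 6}:
g(0) = mex{} = 0
g(1) = mex{} = 0
g(2) = mex{} = 0
g(3) = mex{0} = 1
g(4) = mex{0} = 1
g(5) = mex{0} = 1
g(6) = mex{0,1} = 2
g(7) = mex{0,1} = 2
g(8) = mex{0,1} = 2
g(9) = mex{1,2} = 0
g(10) = mex{1,2} = 0
So g(10) = 0.
The value of a disjunctive sum is the nim-sum of the parts.
Combined value = 1 ⊕ 0 ⊕ 0 = 1.

1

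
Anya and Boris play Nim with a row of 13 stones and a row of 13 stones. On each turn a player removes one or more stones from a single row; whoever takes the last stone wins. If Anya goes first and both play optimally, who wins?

Nim-sum: 13 ^ 13 = 0.
The nim-sum is 0, so this is a P-position: the player to move is in a losing position under optimal play; Anya is about to move from it and so loses — Boris wins.

Boris wins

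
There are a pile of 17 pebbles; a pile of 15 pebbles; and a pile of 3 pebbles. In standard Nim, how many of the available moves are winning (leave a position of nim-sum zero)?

Compute the nim-sum pairwise:
17 XOR 15 = 30
30 XOR 3 = 29
The overall nim-sum is X = 29. A pile of size p has a winning move iff p XOR X < p (reduce it to p XOR X).
  17: 17 XOR 29 = 12 < 17 — winning move (to 12).
  15: 15 XOR 29 = 18 ≥ 15 — no move.
  3: 3 XOR 29 = 30 ≥ 3 — no move.
That gives 1 winning move.

1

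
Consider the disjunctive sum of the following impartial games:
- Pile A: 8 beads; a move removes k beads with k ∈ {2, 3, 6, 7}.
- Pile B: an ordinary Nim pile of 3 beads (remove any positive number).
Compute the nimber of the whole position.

1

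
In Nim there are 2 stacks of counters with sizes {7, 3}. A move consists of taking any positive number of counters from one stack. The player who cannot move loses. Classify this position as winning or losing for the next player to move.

Winning position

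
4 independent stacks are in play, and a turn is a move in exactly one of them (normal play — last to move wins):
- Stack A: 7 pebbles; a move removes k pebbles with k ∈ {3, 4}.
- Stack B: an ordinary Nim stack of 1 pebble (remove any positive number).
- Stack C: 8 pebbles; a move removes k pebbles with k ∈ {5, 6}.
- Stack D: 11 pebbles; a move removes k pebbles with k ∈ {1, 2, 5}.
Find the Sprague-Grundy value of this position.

Build the Grundy sequence for stack A with g(k) = mex{g(k−s) : s ∈ {3, 4}, s ≤ k}:
g(0) = mex{} = 0
g(1) = mex{} = 0
g(2) = mex{} = 0
g(3) = mex{0} = 1
g(4) = mex{0} = 1
g(5) = mex{0} = 1
g(6) = mex{0,1} = 2
g(7) = mex{1} = 0
So g(7) = 0.
Stack B is a plain Nim stack of size 1, so its Grundy value is 1.
Build the Grundy sequence for stack C with g(k) = mex{g(k−s) : s ∈ {5, 6}, s ≤ k}:
g(0) = mex{} = 0
g(1) = mex{} = 0
g(2) = mex{} = 0
g(3) = mex{} = 0
g(4) = mex{} = 0
g(5) = mex{0} = 1
g(6) = mex{0} = 1
g(7) = mex{0} = 1
g(8) = mex{0} = 1
So g(8) = 1.
Build the Grundy sequence for stack D with g(k) = mex{g(k−s) : s ∈ {1, 2, 5}, s ≤ k}:
k:     0  1  2  3  4  5  6  7  8  9 10 11
g(k):  0  1  2  0  1  2  0  1  2  0  1  2
So g(11) = 2.
By the Sprague-Grundy theorem, the Grundy value of a sum of independent games is the XOR of the component values.
Combined value = 0 XOR 1 XOR 1 XOR 2 = 2.

2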